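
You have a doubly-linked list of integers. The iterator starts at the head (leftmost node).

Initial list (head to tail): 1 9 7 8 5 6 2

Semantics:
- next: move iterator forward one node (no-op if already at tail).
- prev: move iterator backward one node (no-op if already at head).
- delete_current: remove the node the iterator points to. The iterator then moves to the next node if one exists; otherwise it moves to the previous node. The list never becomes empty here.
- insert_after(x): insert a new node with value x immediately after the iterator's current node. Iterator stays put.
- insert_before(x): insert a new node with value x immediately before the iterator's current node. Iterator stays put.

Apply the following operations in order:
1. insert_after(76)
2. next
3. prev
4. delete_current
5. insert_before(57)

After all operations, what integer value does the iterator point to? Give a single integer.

After 1 (insert_after(76)): list=[1, 76, 9, 7, 8, 5, 6, 2] cursor@1
After 2 (next): list=[1, 76, 9, 7, 8, 5, 6, 2] cursor@76
After 3 (prev): list=[1, 76, 9, 7, 8, 5, 6, 2] cursor@1
After 4 (delete_current): list=[76, 9, 7, 8, 5, 6, 2] cursor@76
After 5 (insert_before(57)): list=[57, 76, 9, 7, 8, 5, 6, 2] cursor@76

Answer: 76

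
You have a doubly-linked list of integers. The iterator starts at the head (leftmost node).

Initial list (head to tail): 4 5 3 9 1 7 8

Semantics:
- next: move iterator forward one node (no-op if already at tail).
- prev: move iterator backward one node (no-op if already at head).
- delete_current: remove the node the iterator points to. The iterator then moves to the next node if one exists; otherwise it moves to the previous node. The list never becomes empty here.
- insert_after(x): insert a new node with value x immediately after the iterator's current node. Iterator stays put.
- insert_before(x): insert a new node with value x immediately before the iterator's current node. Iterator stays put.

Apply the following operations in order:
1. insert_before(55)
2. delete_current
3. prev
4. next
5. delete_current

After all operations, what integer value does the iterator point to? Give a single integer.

After 1 (insert_before(55)): list=[55, 4, 5, 3, 9, 1, 7, 8] cursor@4
After 2 (delete_current): list=[55, 5, 3, 9, 1, 7, 8] cursor@5
After 3 (prev): list=[55, 5, 3, 9, 1, 7, 8] cursor@55
After 4 (next): list=[55, 5, 3, 9, 1, 7, 8] cursor@5
After 5 (delete_current): list=[55, 3, 9, 1, 7, 8] cursor@3

Answer: 3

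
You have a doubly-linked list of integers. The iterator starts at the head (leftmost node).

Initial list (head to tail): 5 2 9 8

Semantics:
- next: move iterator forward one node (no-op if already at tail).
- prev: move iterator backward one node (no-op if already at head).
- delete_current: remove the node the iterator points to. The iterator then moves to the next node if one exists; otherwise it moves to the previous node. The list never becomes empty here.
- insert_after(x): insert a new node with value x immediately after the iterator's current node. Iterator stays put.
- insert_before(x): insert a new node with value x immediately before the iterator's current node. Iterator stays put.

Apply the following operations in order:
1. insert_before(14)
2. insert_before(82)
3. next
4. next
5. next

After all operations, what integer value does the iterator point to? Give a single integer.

Answer: 8

Derivation:
After 1 (insert_before(14)): list=[14, 5, 2, 9, 8] cursor@5
After 2 (insert_before(82)): list=[14, 82, 5, 2, 9, 8] cursor@5
After 3 (next): list=[14, 82, 5, 2, 9, 8] cursor@2
After 4 (next): list=[14, 82, 5, 2, 9, 8] cursor@9
After 5 (next): list=[14, 82, 5, 2, 9, 8] cursor@8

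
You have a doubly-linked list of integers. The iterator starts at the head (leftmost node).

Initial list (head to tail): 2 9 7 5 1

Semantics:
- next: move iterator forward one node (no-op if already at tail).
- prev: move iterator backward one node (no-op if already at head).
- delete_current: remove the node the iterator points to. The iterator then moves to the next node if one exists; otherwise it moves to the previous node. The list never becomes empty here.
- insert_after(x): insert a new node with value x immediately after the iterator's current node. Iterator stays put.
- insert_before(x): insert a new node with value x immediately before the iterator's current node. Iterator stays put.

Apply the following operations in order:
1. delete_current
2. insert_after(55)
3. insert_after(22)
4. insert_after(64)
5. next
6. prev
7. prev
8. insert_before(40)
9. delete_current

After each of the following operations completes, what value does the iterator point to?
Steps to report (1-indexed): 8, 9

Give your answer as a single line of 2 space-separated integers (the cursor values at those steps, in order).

After 1 (delete_current): list=[9, 7, 5, 1] cursor@9
After 2 (insert_after(55)): list=[9, 55, 7, 5, 1] cursor@9
After 3 (insert_after(22)): list=[9, 22, 55, 7, 5, 1] cursor@9
After 4 (insert_after(64)): list=[9, 64, 22, 55, 7, 5, 1] cursor@9
After 5 (next): list=[9, 64, 22, 55, 7, 5, 1] cursor@64
After 6 (prev): list=[9, 64, 22, 55, 7, 5, 1] cursor@9
After 7 (prev): list=[9, 64, 22, 55, 7, 5, 1] cursor@9
After 8 (insert_before(40)): list=[40, 9, 64, 22, 55, 7, 5, 1] cursor@9
After 9 (delete_current): list=[40, 64, 22, 55, 7, 5, 1] cursor@64

Answer: 9 64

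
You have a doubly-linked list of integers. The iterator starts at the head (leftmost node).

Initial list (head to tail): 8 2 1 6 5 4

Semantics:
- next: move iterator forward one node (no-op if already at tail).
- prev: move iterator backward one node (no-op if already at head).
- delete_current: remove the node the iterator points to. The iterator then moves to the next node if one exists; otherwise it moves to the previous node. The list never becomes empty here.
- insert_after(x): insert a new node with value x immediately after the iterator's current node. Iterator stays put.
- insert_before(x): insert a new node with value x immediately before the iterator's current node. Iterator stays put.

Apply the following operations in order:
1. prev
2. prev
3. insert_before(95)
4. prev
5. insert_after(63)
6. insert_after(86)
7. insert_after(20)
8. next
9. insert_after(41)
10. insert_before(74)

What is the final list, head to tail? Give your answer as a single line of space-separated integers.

Answer: 95 74 20 41 86 63 8 2 1 6 5 4

Derivation:
After 1 (prev): list=[8, 2, 1, 6, 5, 4] cursor@8
After 2 (prev): list=[8, 2, 1, 6, 5, 4] cursor@8
After 3 (insert_before(95)): list=[95, 8, 2, 1, 6, 5, 4] cursor@8
After 4 (prev): list=[95, 8, 2, 1, 6, 5, 4] cursor@95
After 5 (insert_after(63)): list=[95, 63, 8, 2, 1, 6, 5, 4] cursor@95
After 6 (insert_after(86)): list=[95, 86, 63, 8, 2, 1, 6, 5, 4] cursor@95
After 7 (insert_after(20)): list=[95, 20, 86, 63, 8, 2, 1, 6, 5, 4] cursor@95
After 8 (next): list=[95, 20, 86, 63, 8, 2, 1, 6, 5, 4] cursor@20
After 9 (insert_after(41)): list=[95, 20, 41, 86, 63, 8, 2, 1, 6, 5, 4] cursor@20
After 10 (insert_before(74)): list=[95, 74, 20, 41, 86, 63, 8, 2, 1, 6, 5, 4] cursor@20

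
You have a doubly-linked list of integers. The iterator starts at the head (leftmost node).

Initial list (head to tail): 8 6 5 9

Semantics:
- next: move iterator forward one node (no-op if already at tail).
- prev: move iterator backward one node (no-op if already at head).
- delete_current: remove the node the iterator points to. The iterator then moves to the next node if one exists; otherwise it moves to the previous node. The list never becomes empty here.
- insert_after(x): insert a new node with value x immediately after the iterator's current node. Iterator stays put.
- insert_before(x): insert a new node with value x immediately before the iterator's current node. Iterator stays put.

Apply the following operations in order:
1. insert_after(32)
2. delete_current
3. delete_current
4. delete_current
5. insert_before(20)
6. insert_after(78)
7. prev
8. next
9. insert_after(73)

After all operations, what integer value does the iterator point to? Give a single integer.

After 1 (insert_after(32)): list=[8, 32, 6, 5, 9] cursor@8
After 2 (delete_current): list=[32, 6, 5, 9] cursor@32
After 3 (delete_current): list=[6, 5, 9] cursor@6
After 4 (delete_current): list=[5, 9] cursor@5
After 5 (insert_before(20)): list=[20, 5, 9] cursor@5
After 6 (insert_after(78)): list=[20, 5, 78, 9] cursor@5
After 7 (prev): list=[20, 5, 78, 9] cursor@20
After 8 (next): list=[20, 5, 78, 9] cursor@5
After 9 (insert_after(73)): list=[20, 5, 73, 78, 9] cursor@5

Answer: 5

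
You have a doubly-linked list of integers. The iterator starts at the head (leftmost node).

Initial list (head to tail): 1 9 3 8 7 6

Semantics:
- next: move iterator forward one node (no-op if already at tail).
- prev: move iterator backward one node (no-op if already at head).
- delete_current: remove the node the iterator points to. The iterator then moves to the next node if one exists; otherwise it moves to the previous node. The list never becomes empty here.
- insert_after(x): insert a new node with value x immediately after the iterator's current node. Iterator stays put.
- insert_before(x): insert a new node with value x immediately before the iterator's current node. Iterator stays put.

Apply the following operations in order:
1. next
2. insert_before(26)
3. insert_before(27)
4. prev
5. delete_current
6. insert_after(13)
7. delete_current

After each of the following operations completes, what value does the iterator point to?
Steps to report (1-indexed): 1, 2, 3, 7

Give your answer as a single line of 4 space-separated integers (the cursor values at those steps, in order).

After 1 (next): list=[1, 9, 3, 8, 7, 6] cursor@9
After 2 (insert_before(26)): list=[1, 26, 9, 3, 8, 7, 6] cursor@9
After 3 (insert_before(27)): list=[1, 26, 27, 9, 3, 8, 7, 6] cursor@9
After 4 (prev): list=[1, 26, 27, 9, 3, 8, 7, 6] cursor@27
After 5 (delete_current): list=[1, 26, 9, 3, 8, 7, 6] cursor@9
After 6 (insert_after(13)): list=[1, 26, 9, 13, 3, 8, 7, 6] cursor@9
After 7 (delete_current): list=[1, 26, 13, 3, 8, 7, 6] cursor@13

Answer: 9 9 9 13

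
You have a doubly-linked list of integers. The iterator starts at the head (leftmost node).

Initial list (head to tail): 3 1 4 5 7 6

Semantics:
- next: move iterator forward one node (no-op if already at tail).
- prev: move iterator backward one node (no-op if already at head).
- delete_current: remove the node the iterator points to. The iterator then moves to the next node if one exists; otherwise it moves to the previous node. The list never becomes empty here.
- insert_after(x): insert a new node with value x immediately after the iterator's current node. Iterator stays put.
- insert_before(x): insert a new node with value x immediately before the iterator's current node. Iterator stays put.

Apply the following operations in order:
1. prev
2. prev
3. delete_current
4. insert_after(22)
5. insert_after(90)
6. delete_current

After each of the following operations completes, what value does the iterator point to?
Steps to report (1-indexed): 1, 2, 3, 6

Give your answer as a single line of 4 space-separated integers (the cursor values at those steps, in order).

After 1 (prev): list=[3, 1, 4, 5, 7, 6] cursor@3
After 2 (prev): list=[3, 1, 4, 5, 7, 6] cursor@3
After 3 (delete_current): list=[1, 4, 5, 7, 6] cursor@1
After 4 (insert_after(22)): list=[1, 22, 4, 5, 7, 6] cursor@1
After 5 (insert_after(90)): list=[1, 90, 22, 4, 5, 7, 6] cursor@1
After 6 (delete_current): list=[90, 22, 4, 5, 7, 6] cursor@90

Answer: 3 3 1 90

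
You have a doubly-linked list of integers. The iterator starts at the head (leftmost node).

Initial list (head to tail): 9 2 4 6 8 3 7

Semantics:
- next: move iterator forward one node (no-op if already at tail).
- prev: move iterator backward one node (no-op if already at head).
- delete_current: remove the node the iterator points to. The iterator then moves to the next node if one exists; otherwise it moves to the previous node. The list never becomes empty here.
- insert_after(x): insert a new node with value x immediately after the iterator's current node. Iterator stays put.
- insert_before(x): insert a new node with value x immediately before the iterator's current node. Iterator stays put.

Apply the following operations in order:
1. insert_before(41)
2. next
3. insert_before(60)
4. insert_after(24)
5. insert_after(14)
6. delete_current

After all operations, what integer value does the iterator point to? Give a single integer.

Answer: 14

Derivation:
After 1 (insert_before(41)): list=[41, 9, 2, 4, 6, 8, 3, 7] cursor@9
After 2 (next): list=[41, 9, 2, 4, 6, 8, 3, 7] cursor@2
After 3 (insert_before(60)): list=[41, 9, 60, 2, 4, 6, 8, 3, 7] cursor@2
After 4 (insert_after(24)): list=[41, 9, 60, 2, 24, 4, 6, 8, 3, 7] cursor@2
After 5 (insert_after(14)): list=[41, 9, 60, 2, 14, 24, 4, 6, 8, 3, 7] cursor@2
After 6 (delete_current): list=[41, 9, 60, 14, 24, 4, 6, 8, 3, 7] cursor@14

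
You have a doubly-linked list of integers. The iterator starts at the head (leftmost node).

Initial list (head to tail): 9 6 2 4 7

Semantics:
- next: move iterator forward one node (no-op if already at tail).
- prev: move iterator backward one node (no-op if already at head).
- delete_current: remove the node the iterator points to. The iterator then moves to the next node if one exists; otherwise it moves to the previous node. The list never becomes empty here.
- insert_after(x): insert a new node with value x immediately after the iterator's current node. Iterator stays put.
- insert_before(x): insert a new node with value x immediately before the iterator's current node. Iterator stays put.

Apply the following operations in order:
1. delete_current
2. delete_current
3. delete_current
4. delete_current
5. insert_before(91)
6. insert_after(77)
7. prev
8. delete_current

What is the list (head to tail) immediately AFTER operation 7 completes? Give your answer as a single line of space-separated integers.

After 1 (delete_current): list=[6, 2, 4, 7] cursor@6
After 2 (delete_current): list=[2, 4, 7] cursor@2
After 3 (delete_current): list=[4, 7] cursor@4
After 4 (delete_current): list=[7] cursor@7
After 5 (insert_before(91)): list=[91, 7] cursor@7
After 6 (insert_after(77)): list=[91, 7, 77] cursor@7
After 7 (prev): list=[91, 7, 77] cursor@91

Answer: 91 7 77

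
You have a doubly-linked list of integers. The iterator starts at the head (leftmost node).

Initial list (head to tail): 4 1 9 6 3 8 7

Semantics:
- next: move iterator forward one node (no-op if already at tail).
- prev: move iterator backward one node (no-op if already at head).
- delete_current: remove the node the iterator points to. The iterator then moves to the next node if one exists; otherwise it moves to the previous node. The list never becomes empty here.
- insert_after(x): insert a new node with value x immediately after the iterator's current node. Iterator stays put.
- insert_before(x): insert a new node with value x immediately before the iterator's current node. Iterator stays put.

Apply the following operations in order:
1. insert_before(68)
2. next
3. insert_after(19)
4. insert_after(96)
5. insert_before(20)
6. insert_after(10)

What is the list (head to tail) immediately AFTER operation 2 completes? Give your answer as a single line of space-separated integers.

Answer: 68 4 1 9 6 3 8 7

Derivation:
After 1 (insert_before(68)): list=[68, 4, 1, 9, 6, 3, 8, 7] cursor@4
After 2 (next): list=[68, 4, 1, 9, 6, 3, 8, 7] cursor@1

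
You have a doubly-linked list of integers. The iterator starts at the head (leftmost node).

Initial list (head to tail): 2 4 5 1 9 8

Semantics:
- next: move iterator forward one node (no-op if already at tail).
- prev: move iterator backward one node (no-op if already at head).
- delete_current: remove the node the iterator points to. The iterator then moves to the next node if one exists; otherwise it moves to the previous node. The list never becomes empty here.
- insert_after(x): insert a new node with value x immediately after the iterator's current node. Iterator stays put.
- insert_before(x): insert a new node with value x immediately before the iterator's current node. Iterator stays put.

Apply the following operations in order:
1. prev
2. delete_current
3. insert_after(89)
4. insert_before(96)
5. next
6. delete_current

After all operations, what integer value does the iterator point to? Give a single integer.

Answer: 5

Derivation:
After 1 (prev): list=[2, 4, 5, 1, 9, 8] cursor@2
After 2 (delete_current): list=[4, 5, 1, 9, 8] cursor@4
After 3 (insert_after(89)): list=[4, 89, 5, 1, 9, 8] cursor@4
After 4 (insert_before(96)): list=[96, 4, 89, 5, 1, 9, 8] cursor@4
After 5 (next): list=[96, 4, 89, 5, 1, 9, 8] cursor@89
After 6 (delete_current): list=[96, 4, 5, 1, 9, 8] cursor@5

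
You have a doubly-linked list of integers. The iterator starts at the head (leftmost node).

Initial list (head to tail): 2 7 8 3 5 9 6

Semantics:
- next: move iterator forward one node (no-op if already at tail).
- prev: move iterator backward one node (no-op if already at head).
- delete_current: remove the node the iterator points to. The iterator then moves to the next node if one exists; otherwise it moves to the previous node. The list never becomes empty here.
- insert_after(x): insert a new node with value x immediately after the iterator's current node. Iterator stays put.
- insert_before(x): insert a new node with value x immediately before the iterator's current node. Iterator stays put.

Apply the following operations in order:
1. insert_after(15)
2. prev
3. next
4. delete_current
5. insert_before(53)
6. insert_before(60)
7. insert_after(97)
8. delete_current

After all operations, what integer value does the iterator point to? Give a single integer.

After 1 (insert_after(15)): list=[2, 15, 7, 8, 3, 5, 9, 6] cursor@2
After 2 (prev): list=[2, 15, 7, 8, 3, 5, 9, 6] cursor@2
After 3 (next): list=[2, 15, 7, 8, 3, 5, 9, 6] cursor@15
After 4 (delete_current): list=[2, 7, 8, 3, 5, 9, 6] cursor@7
After 5 (insert_before(53)): list=[2, 53, 7, 8, 3, 5, 9, 6] cursor@7
After 6 (insert_before(60)): list=[2, 53, 60, 7, 8, 3, 5, 9, 6] cursor@7
After 7 (insert_after(97)): list=[2, 53, 60, 7, 97, 8, 3, 5, 9, 6] cursor@7
After 8 (delete_current): list=[2, 53, 60, 97, 8, 3, 5, 9, 6] cursor@97

Answer: 97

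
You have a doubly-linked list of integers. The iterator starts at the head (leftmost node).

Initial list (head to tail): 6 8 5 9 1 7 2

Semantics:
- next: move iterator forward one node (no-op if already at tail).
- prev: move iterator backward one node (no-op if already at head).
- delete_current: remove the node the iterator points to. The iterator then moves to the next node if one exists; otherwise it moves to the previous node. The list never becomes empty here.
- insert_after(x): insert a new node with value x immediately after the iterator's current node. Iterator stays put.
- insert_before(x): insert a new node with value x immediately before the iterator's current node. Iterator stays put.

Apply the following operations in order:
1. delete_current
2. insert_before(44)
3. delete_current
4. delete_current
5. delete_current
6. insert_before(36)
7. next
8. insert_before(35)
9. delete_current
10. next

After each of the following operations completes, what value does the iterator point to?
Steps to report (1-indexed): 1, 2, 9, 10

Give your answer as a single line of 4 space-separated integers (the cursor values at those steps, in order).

After 1 (delete_current): list=[8, 5, 9, 1, 7, 2] cursor@8
After 2 (insert_before(44)): list=[44, 8, 5, 9, 1, 7, 2] cursor@8
After 3 (delete_current): list=[44, 5, 9, 1, 7, 2] cursor@5
After 4 (delete_current): list=[44, 9, 1, 7, 2] cursor@9
After 5 (delete_current): list=[44, 1, 7, 2] cursor@1
After 6 (insert_before(36)): list=[44, 36, 1, 7, 2] cursor@1
After 7 (next): list=[44, 36, 1, 7, 2] cursor@7
After 8 (insert_before(35)): list=[44, 36, 1, 35, 7, 2] cursor@7
After 9 (delete_current): list=[44, 36, 1, 35, 2] cursor@2
After 10 (next): list=[44, 36, 1, 35, 2] cursor@2

Answer: 8 8 2 2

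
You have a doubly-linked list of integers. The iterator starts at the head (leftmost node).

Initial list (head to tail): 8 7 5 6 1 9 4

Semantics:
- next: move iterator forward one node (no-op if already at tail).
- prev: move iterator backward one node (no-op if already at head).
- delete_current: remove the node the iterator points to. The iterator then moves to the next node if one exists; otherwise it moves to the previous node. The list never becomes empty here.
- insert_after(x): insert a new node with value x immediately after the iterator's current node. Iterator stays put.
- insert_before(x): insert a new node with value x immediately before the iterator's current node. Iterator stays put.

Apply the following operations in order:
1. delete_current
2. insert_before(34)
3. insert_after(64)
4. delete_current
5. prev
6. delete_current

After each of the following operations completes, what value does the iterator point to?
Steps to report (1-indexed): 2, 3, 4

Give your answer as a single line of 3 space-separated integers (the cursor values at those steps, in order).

Answer: 7 7 64

Derivation:
After 1 (delete_current): list=[7, 5, 6, 1, 9, 4] cursor@7
After 2 (insert_before(34)): list=[34, 7, 5, 6, 1, 9, 4] cursor@7
After 3 (insert_after(64)): list=[34, 7, 64, 5, 6, 1, 9, 4] cursor@7
After 4 (delete_current): list=[34, 64, 5, 6, 1, 9, 4] cursor@64
After 5 (prev): list=[34, 64, 5, 6, 1, 9, 4] cursor@34
After 6 (delete_current): list=[64, 5, 6, 1, 9, 4] cursor@64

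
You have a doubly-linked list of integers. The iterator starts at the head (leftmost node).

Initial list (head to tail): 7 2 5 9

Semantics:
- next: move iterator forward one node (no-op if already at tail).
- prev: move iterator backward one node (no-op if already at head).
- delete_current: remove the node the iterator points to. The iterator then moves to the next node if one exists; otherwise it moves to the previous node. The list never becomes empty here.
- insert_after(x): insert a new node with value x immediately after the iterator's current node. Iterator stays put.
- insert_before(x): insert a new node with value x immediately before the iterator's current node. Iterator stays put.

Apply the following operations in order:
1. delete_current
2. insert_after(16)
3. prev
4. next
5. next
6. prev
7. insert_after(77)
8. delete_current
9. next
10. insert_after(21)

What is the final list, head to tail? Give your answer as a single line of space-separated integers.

Answer: 2 77 5 21 9

Derivation:
After 1 (delete_current): list=[2, 5, 9] cursor@2
After 2 (insert_after(16)): list=[2, 16, 5, 9] cursor@2
After 3 (prev): list=[2, 16, 5, 9] cursor@2
After 4 (next): list=[2, 16, 5, 9] cursor@16
After 5 (next): list=[2, 16, 5, 9] cursor@5
After 6 (prev): list=[2, 16, 5, 9] cursor@16
After 7 (insert_after(77)): list=[2, 16, 77, 5, 9] cursor@16
After 8 (delete_current): list=[2, 77, 5, 9] cursor@77
After 9 (next): list=[2, 77, 5, 9] cursor@5
After 10 (insert_after(21)): list=[2, 77, 5, 21, 9] cursor@5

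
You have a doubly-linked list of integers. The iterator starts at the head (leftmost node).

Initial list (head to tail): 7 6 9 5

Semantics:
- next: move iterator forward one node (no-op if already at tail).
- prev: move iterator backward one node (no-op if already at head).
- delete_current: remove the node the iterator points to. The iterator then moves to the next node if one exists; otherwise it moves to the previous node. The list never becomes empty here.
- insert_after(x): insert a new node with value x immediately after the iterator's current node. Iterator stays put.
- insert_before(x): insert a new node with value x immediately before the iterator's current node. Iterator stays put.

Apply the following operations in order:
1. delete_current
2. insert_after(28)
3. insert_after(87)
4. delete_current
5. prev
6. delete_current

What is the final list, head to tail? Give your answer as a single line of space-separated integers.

Answer: 28 9 5

Derivation:
After 1 (delete_current): list=[6, 9, 5] cursor@6
After 2 (insert_after(28)): list=[6, 28, 9, 5] cursor@6
After 3 (insert_after(87)): list=[6, 87, 28, 9, 5] cursor@6
After 4 (delete_current): list=[87, 28, 9, 5] cursor@87
After 5 (prev): list=[87, 28, 9, 5] cursor@87
After 6 (delete_current): list=[28, 9, 5] cursor@28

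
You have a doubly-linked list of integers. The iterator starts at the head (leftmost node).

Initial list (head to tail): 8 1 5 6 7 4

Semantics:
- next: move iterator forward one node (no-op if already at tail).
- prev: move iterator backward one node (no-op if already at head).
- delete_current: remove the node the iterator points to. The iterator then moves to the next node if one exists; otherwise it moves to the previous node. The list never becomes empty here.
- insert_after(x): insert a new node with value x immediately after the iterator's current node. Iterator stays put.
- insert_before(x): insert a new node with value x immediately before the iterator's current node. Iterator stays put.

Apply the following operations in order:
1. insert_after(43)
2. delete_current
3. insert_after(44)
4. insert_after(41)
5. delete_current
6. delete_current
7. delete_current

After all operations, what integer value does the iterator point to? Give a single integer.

Answer: 1

Derivation:
After 1 (insert_after(43)): list=[8, 43, 1, 5, 6, 7, 4] cursor@8
After 2 (delete_current): list=[43, 1, 5, 6, 7, 4] cursor@43
After 3 (insert_after(44)): list=[43, 44, 1, 5, 6, 7, 4] cursor@43
After 4 (insert_after(41)): list=[43, 41, 44, 1, 5, 6, 7, 4] cursor@43
After 5 (delete_current): list=[41, 44, 1, 5, 6, 7, 4] cursor@41
After 6 (delete_current): list=[44, 1, 5, 6, 7, 4] cursor@44
After 7 (delete_current): list=[1, 5, 6, 7, 4] cursor@1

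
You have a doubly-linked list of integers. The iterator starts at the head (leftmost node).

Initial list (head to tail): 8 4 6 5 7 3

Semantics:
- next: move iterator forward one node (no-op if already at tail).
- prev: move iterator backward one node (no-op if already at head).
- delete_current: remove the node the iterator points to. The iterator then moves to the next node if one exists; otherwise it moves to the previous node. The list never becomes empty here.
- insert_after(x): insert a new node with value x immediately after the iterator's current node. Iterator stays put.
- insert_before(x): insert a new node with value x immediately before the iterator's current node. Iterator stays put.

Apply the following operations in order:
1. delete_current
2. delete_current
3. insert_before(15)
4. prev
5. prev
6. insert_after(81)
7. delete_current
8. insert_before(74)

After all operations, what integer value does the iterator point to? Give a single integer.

After 1 (delete_current): list=[4, 6, 5, 7, 3] cursor@4
After 2 (delete_current): list=[6, 5, 7, 3] cursor@6
After 3 (insert_before(15)): list=[15, 6, 5, 7, 3] cursor@6
After 4 (prev): list=[15, 6, 5, 7, 3] cursor@15
After 5 (prev): list=[15, 6, 5, 7, 3] cursor@15
After 6 (insert_after(81)): list=[15, 81, 6, 5, 7, 3] cursor@15
After 7 (delete_current): list=[81, 6, 5, 7, 3] cursor@81
After 8 (insert_before(74)): list=[74, 81, 6, 5, 7, 3] cursor@81

Answer: 81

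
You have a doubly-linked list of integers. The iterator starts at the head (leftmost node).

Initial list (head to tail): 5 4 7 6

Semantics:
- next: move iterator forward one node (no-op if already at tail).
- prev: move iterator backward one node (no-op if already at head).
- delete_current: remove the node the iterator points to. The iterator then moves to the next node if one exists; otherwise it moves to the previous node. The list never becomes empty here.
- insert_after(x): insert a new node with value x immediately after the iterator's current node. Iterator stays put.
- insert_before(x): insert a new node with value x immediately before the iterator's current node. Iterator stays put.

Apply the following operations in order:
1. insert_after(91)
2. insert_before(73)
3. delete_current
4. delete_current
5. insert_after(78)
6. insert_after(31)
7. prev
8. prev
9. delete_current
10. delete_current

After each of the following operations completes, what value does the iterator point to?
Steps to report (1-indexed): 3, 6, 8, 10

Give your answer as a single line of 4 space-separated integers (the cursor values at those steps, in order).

Answer: 91 4 73 31

Derivation:
After 1 (insert_after(91)): list=[5, 91, 4, 7, 6] cursor@5
After 2 (insert_before(73)): list=[73, 5, 91, 4, 7, 6] cursor@5
After 3 (delete_current): list=[73, 91, 4, 7, 6] cursor@91
After 4 (delete_current): list=[73, 4, 7, 6] cursor@4
After 5 (insert_after(78)): list=[73, 4, 78, 7, 6] cursor@4
After 6 (insert_after(31)): list=[73, 4, 31, 78, 7, 6] cursor@4
After 7 (prev): list=[73, 4, 31, 78, 7, 6] cursor@73
After 8 (prev): list=[73, 4, 31, 78, 7, 6] cursor@73
After 9 (delete_current): list=[4, 31, 78, 7, 6] cursor@4
After 10 (delete_current): list=[31, 78, 7, 6] cursor@31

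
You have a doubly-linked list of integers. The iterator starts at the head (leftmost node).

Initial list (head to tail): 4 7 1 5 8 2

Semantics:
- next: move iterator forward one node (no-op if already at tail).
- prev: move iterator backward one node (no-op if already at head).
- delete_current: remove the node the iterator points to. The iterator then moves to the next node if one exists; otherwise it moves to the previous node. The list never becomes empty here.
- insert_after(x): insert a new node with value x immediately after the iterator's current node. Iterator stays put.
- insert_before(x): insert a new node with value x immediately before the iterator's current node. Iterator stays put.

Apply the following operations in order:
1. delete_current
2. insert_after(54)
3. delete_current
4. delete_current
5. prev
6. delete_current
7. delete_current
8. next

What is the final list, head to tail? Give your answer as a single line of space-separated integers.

Answer: 8 2

Derivation:
After 1 (delete_current): list=[7, 1, 5, 8, 2] cursor@7
After 2 (insert_after(54)): list=[7, 54, 1, 5, 8, 2] cursor@7
After 3 (delete_current): list=[54, 1, 5, 8, 2] cursor@54
After 4 (delete_current): list=[1, 5, 8, 2] cursor@1
After 5 (prev): list=[1, 5, 8, 2] cursor@1
After 6 (delete_current): list=[5, 8, 2] cursor@5
After 7 (delete_current): list=[8, 2] cursor@8
After 8 (next): list=[8, 2] cursor@2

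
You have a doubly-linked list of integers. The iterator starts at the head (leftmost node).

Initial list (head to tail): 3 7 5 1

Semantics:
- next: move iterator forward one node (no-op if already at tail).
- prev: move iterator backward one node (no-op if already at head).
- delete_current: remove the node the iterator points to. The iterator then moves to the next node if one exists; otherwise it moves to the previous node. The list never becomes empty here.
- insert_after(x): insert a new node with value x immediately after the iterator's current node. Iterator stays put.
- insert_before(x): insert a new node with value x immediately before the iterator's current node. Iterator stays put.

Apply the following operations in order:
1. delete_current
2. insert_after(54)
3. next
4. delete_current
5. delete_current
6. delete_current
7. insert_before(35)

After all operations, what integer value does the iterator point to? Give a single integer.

Answer: 7

Derivation:
After 1 (delete_current): list=[7, 5, 1] cursor@7
After 2 (insert_after(54)): list=[7, 54, 5, 1] cursor@7
After 3 (next): list=[7, 54, 5, 1] cursor@54
After 4 (delete_current): list=[7, 5, 1] cursor@5
After 5 (delete_current): list=[7, 1] cursor@1
After 6 (delete_current): list=[7] cursor@7
After 7 (insert_before(35)): list=[35, 7] cursor@7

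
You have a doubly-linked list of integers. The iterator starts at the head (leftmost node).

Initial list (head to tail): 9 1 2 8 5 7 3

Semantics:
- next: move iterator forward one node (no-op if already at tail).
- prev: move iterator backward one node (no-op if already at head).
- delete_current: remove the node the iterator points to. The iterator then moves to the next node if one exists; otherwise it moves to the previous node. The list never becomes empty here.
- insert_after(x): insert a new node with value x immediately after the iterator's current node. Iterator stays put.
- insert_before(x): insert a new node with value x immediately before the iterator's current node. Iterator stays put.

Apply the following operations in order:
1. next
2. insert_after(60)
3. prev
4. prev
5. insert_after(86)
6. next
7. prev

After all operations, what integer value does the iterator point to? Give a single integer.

After 1 (next): list=[9, 1, 2, 8, 5, 7, 3] cursor@1
After 2 (insert_after(60)): list=[9, 1, 60, 2, 8, 5, 7, 3] cursor@1
After 3 (prev): list=[9, 1, 60, 2, 8, 5, 7, 3] cursor@9
After 4 (prev): list=[9, 1, 60, 2, 8, 5, 7, 3] cursor@9
After 5 (insert_after(86)): list=[9, 86, 1, 60, 2, 8, 5, 7, 3] cursor@9
After 6 (next): list=[9, 86, 1, 60, 2, 8, 5, 7, 3] cursor@86
After 7 (prev): list=[9, 86, 1, 60, 2, 8, 5, 7, 3] cursor@9

Answer: 9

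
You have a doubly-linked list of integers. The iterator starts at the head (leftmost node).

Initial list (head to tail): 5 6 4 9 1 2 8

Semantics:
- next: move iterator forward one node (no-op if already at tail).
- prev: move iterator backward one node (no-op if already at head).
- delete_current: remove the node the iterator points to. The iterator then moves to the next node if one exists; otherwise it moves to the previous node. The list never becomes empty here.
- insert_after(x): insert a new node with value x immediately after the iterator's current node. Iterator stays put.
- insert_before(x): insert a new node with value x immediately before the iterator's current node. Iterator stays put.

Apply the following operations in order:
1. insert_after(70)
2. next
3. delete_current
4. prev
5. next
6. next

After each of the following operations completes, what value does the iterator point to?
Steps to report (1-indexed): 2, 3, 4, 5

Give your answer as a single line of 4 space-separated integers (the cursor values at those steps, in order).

After 1 (insert_after(70)): list=[5, 70, 6, 4, 9, 1, 2, 8] cursor@5
After 2 (next): list=[5, 70, 6, 4, 9, 1, 2, 8] cursor@70
After 3 (delete_current): list=[5, 6, 4, 9, 1, 2, 8] cursor@6
After 4 (prev): list=[5, 6, 4, 9, 1, 2, 8] cursor@5
After 5 (next): list=[5, 6, 4, 9, 1, 2, 8] cursor@6
After 6 (next): list=[5, 6, 4, 9, 1, 2, 8] cursor@4

Answer: 70 6 5 6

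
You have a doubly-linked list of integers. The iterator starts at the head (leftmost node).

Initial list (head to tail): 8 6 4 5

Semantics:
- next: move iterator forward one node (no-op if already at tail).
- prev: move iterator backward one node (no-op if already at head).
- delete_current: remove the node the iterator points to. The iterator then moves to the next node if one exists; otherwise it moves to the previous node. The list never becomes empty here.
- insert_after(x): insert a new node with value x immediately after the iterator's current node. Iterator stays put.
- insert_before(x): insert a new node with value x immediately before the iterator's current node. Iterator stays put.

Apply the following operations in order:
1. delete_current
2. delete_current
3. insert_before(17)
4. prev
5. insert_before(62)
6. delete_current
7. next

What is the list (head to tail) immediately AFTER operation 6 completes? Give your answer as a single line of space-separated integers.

After 1 (delete_current): list=[6, 4, 5] cursor@6
After 2 (delete_current): list=[4, 5] cursor@4
After 3 (insert_before(17)): list=[17, 4, 5] cursor@4
After 4 (prev): list=[17, 4, 5] cursor@17
After 5 (insert_before(62)): list=[62, 17, 4, 5] cursor@17
After 6 (delete_current): list=[62, 4, 5] cursor@4

Answer: 62 4 5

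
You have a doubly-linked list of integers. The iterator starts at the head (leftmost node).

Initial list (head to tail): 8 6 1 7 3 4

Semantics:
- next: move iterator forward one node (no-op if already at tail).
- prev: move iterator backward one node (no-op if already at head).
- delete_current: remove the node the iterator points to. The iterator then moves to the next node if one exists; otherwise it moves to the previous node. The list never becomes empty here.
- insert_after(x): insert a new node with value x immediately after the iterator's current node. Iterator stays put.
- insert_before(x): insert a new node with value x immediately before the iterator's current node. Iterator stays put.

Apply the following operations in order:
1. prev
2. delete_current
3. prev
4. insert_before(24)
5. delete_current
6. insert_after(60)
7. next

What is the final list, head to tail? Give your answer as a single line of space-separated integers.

Answer: 24 1 60 7 3 4

Derivation:
After 1 (prev): list=[8, 6, 1, 7, 3, 4] cursor@8
After 2 (delete_current): list=[6, 1, 7, 3, 4] cursor@6
After 3 (prev): list=[6, 1, 7, 3, 4] cursor@6
After 4 (insert_before(24)): list=[24, 6, 1, 7, 3, 4] cursor@6
After 5 (delete_current): list=[24, 1, 7, 3, 4] cursor@1
After 6 (insert_after(60)): list=[24, 1, 60, 7, 3, 4] cursor@1
After 7 (next): list=[24, 1, 60, 7, 3, 4] cursor@60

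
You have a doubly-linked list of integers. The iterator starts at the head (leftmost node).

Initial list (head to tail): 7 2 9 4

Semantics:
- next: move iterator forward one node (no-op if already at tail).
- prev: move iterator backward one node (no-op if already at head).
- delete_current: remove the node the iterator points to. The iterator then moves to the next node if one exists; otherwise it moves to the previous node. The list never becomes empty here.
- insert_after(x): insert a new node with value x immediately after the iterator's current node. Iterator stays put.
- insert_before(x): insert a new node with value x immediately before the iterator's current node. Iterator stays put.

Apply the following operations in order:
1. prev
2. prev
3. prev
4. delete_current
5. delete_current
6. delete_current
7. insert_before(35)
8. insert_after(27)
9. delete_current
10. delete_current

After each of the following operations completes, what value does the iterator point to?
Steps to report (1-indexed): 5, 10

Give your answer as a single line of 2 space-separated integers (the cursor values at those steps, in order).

Answer: 9 35

Derivation:
After 1 (prev): list=[7, 2, 9, 4] cursor@7
After 2 (prev): list=[7, 2, 9, 4] cursor@7
After 3 (prev): list=[7, 2, 9, 4] cursor@7
After 4 (delete_current): list=[2, 9, 4] cursor@2
After 5 (delete_current): list=[9, 4] cursor@9
After 6 (delete_current): list=[4] cursor@4
After 7 (insert_before(35)): list=[35, 4] cursor@4
After 8 (insert_after(27)): list=[35, 4, 27] cursor@4
After 9 (delete_current): list=[35, 27] cursor@27
After 10 (delete_current): list=[35] cursor@35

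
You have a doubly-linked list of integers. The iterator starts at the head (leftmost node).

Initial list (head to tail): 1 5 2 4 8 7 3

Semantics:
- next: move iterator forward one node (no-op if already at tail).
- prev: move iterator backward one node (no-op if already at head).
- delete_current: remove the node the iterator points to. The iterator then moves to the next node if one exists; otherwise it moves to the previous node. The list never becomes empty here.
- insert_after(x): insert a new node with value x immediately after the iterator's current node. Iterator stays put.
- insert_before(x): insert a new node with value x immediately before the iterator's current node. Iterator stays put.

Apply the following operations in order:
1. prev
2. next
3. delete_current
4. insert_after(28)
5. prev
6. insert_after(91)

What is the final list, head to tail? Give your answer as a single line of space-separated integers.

Answer: 1 91 2 28 4 8 7 3

Derivation:
After 1 (prev): list=[1, 5, 2, 4, 8, 7, 3] cursor@1
After 2 (next): list=[1, 5, 2, 4, 8, 7, 3] cursor@5
After 3 (delete_current): list=[1, 2, 4, 8, 7, 3] cursor@2
After 4 (insert_after(28)): list=[1, 2, 28, 4, 8, 7, 3] cursor@2
After 5 (prev): list=[1, 2, 28, 4, 8, 7, 3] cursor@1
After 6 (insert_after(91)): list=[1, 91, 2, 28, 4, 8, 7, 3] cursor@1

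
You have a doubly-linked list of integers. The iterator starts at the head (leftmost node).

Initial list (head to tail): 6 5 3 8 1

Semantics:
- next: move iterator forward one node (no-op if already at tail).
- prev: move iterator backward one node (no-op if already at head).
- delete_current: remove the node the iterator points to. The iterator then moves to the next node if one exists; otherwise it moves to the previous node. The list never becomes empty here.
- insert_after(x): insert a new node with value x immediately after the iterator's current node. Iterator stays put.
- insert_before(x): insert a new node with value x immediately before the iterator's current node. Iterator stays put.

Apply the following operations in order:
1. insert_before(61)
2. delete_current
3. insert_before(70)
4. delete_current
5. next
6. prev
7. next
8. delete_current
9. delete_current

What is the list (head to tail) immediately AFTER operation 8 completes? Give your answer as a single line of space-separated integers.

Answer: 61 70 3 1

Derivation:
After 1 (insert_before(61)): list=[61, 6, 5, 3, 8, 1] cursor@6
After 2 (delete_current): list=[61, 5, 3, 8, 1] cursor@5
After 3 (insert_before(70)): list=[61, 70, 5, 3, 8, 1] cursor@5
After 4 (delete_current): list=[61, 70, 3, 8, 1] cursor@3
After 5 (next): list=[61, 70, 3, 8, 1] cursor@8
After 6 (prev): list=[61, 70, 3, 8, 1] cursor@3
After 7 (next): list=[61, 70, 3, 8, 1] cursor@8
After 8 (delete_current): list=[61, 70, 3, 1] cursor@1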